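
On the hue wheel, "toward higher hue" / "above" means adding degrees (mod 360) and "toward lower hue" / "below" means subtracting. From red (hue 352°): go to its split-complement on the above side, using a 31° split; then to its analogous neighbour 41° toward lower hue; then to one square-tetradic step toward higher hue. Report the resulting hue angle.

252°

352 + 211 = 563 → 563 − 360 = 203°   (split-comp 31° ↑)
203 − 41 = 162°   (analog 41° ↓)
162 + 90 = 252°   (square ↑)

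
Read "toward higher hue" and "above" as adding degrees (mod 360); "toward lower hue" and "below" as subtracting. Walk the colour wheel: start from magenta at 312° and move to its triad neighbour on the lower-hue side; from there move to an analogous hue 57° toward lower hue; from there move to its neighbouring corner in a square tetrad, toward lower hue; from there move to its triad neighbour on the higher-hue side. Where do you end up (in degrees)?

−120° (triadic ↓): 312 − 120 = 192°
−57° (analog 57° ↓): 192 − 57 = 135°
−90° (square ↓): 135 − 90 = 45°
+120° (triadic ↑): 45 + 120 = 165°

165°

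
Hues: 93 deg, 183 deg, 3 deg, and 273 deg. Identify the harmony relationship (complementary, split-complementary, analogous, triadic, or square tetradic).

Sort the hues: 3°, 93°, 183°, 273°.
Successive gaps around the wheel: 90°, 90°, 90°, 90°.
Four hues every 90° form a square tetradic scheme.

square tetradic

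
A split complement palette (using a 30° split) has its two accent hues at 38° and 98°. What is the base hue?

248°

The accents sit 30° either side of the complement, so the complement is their short-arc midpoint on the wheel.
Short-arc midpoint of 38° and 98°: 68°.
Base is 180° from the complement: 68 − 180 = -112 → -112 + 360 = 248°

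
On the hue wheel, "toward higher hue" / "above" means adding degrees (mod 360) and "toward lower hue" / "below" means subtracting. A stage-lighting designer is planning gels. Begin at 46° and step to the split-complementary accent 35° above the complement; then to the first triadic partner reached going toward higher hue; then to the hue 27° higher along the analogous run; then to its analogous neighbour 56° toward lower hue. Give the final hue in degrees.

+215° (split-comp 35° ↑): 46 + 215 = 261°
+120° (triadic ↑): 261 + 120 = 381 → 381 − 360 = 21°
+27° (analog 27° ↑): 21 + 27 = 48°
−56° (analog 56° ↓): 48 − 56 = -8 → -8 + 360 = 352°

352°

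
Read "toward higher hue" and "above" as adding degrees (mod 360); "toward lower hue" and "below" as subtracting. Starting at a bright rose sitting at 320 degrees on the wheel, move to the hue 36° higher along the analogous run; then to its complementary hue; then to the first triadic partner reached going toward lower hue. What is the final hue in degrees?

+36° (analog 36° ↑): 320 + 36 = 356°
+180° (complement): 356 + 180 = 536 → 536 − 360 = 176°
−120° (triadic ↓): 176 − 120 = 56°

56°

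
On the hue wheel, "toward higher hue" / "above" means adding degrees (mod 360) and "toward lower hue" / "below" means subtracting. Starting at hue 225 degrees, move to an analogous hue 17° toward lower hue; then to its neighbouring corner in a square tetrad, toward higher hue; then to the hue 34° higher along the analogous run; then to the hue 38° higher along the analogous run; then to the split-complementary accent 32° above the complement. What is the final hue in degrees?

222°

225 − 17 = 208°   (analog 17° ↓)
208 + 90 = 298°   (square ↑)
298 + 34 = 332°   (analog 34° ↑)
332 + 38 = 370 → 370 − 360 = 10°   (analog 38° ↑)
10 + 212 = 222°   (split-comp 32° ↑)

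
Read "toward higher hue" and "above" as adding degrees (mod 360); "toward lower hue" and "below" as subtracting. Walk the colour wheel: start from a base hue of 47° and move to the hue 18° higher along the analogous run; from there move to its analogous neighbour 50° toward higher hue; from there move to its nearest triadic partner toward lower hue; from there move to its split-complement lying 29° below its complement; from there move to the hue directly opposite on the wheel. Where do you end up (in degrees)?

326°

+18° (analog 18° ↑): 47 + 18 = 65°
+50° (analog 50° ↑): 65 + 50 = 115°
−120° (triadic ↓): 115 − 120 = -5 → -5 + 360 = 355°
+151° (split-comp 29° ↓): 355 + 151 = 506 → 506 − 360 = 146°
+180° (complement): 146 + 180 = 326°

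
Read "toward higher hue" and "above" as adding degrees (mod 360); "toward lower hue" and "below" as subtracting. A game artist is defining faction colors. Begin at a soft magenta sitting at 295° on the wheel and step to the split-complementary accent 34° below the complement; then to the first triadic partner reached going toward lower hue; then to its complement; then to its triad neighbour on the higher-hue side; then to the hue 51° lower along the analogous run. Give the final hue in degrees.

+146° (split-comp 34° ↓): 295 + 146 = 441 → 441 − 360 = 81°
−120° (triadic ↓): 81 − 120 = -39 → -39 + 360 = 321°
+180° (complement): 321 + 180 = 501 → 501 − 360 = 141°
+120° (triadic ↑): 141 + 120 = 261°
−51° (analog 51° ↓): 261 − 51 = 210°

210°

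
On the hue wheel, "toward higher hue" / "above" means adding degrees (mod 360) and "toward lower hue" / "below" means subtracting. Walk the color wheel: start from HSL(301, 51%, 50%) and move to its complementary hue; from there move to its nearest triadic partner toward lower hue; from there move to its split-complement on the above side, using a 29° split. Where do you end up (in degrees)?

+180° (complement): 301 + 180 = 481 → 481 − 360 = 121°
−120° (triadic ↓): 121 − 120 = 1°
+209° (split-comp 29° ↑): 1 + 209 = 210°

210°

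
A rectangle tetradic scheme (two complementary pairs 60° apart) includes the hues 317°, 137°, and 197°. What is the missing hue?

17°

A rectangular tetradic uses two complementary pairs 60° apart: offsets 0°, 60°, 180°, 240°.
Among {137°, 197°, 317°}, 137° and 317° are a 180° pair.
The remaining hue 197° needs its own complement: 197 + 180 = 377 → 377 − 360 = 17°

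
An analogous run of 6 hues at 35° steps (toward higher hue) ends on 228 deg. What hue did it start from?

5 steps of 35° (toward higher hue) give a net shift of +175°.
Start = end − shift: 228 − 175 = 53°

53°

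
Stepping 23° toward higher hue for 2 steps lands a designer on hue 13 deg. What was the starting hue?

2 steps of 23° (toward higher hue) give a net shift of +46°.
Start = end − shift: 13 − 46 = -33 → -33 + 360 = 327°

327°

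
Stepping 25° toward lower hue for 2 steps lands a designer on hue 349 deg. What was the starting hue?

2 steps of 25° (toward lower hue) give a net shift of −50°.
Start = end − shift: 349 + 50 = 399 → 399 − 360 = 39°

39°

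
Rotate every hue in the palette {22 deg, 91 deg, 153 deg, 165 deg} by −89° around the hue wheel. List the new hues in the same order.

293°, 2°, 64°, 76°

22 − 89 = -67 → -67 + 360 = 293°
91 − 89 = 2°
153 − 89 = 64°
165 − 89 = 76°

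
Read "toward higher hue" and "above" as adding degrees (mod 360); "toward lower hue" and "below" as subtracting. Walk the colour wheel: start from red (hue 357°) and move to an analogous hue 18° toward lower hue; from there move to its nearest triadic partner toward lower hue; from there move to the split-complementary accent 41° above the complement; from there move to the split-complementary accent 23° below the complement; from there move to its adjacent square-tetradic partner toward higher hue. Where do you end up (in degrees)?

analog 18° ↓ −18°: 357 − 18 = 339°
triadic ↓ −120°: 339 − 120 = 219°
split-comp 41° ↑ +221°: 219 + 221 = 440 → 440 − 360 = 80°
split-comp 23° ↓ +157°: 80 + 157 = 237°
square ↑ +90°: 237 + 90 = 327°

327°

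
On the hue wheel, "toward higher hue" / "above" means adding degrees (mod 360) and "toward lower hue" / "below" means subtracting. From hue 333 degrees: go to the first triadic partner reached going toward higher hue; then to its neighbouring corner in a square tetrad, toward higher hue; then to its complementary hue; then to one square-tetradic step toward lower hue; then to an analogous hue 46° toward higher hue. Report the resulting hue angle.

triadic ↑ +120°: 333 + 120 = 453 → 453 − 360 = 93°
square ↑ +90°: 93 + 90 = 183°
complement +180°: 183 + 180 = 363 → 363 − 360 = 3°
square ↓ −90°: 3 − 90 = -87 → -87 + 360 = 273°
analog 46° ↑ +46°: 273 + 46 = 319°

319°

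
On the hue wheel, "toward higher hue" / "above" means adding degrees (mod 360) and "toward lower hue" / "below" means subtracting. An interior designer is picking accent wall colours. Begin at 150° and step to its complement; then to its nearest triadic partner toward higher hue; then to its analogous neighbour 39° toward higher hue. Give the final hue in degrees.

+180° (complement): 150 + 180 = 330°
+120° (triadic ↑): 330 + 120 = 450 → 450 − 360 = 90°
+39° (analog 39° ↑): 90 + 39 = 129°

129°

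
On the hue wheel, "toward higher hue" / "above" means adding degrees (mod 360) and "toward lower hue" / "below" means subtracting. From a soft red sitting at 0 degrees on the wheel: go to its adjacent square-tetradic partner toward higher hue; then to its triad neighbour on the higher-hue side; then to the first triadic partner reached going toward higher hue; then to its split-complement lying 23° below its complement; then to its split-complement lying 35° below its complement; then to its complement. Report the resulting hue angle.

0 + 90 = 90°   (square ↑)
90 + 120 = 210°   (triadic ↑)
210 + 120 = 330°   (triadic ↑)
330 + 157 = 487 → 487 − 360 = 127°   (split-comp 23° ↓)
127 + 145 = 272°   (split-comp 35° ↓)
272 + 180 = 452 → 452 − 360 = 92°   (complement)

92°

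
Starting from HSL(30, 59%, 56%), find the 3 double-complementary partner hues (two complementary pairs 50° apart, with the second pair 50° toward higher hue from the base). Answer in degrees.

A rectangular tetradic uses two complementary pairs 50° apart: offsets 0°, 50°, 180°, 230°.
30 + 50 = 80°
30 + 180 = 210°
30 + 230 = 260°

80°, 210°, 260°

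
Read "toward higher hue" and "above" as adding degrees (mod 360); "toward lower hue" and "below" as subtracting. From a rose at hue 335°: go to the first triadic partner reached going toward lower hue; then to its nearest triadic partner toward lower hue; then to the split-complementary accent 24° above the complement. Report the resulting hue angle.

299°

335 − 120 = 215°   (triadic ↓)
215 − 120 = 95°   (triadic ↓)
95 + 204 = 299°   (split-comp 24° ↑)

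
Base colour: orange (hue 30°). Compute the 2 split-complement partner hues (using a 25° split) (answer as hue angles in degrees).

185° and 235°

Complement of 30°: 30 + 180 = 210°
210 − 25 = 185°
210 + 25 = 235°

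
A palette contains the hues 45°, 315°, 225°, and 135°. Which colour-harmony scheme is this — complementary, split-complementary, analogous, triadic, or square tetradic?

Sort the hues: 45°, 135°, 225°, 315°.
Successive gaps around the wheel: 90°, 90°, 90°, 90°.
Four hues every 90° form a square tetradic scheme.

square tetradic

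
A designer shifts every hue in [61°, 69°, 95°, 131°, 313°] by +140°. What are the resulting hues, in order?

61 + 140 = 201°
69 + 140 = 209°
95 + 140 = 235°
131 + 140 = 271°
313 + 140 = 453 → 453 − 360 = 93°

201°, 209°, 235°, 271°, 93°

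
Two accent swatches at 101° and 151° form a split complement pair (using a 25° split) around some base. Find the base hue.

306°

The accents sit 25° either side of the complement, so the complement is their short-arc midpoint on the wheel.
Short-arc midpoint of 101° and 151°: 126°.
Base is 180° from the complement: 126 − 180 = -54 → -54 + 360 = 306°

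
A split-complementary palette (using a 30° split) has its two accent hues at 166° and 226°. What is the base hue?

16°

The accents sit 30° either side of the complement, so the complement is their short-arc midpoint on the wheel.
Short-arc midpoint of 166° and 226°: 196°.
Base is 180° from the complement: 196 − 180 = 16°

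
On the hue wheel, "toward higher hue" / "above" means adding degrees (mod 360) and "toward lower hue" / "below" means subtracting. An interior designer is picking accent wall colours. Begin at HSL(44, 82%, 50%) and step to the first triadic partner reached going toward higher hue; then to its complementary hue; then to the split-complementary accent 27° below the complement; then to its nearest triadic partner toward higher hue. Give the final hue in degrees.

257°

+120° (triadic ↑): 44 + 120 = 164°
+180° (complement): 164 + 180 = 344°
+153° (split-comp 27° ↓): 344 + 153 = 497 → 497 − 360 = 137°
+120° (triadic ↑): 137 + 120 = 257°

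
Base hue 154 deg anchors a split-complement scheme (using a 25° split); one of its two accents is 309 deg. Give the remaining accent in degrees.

Split-complementary hues sit 25° either side of the complement.
Complement of the base 154°: 154 + 180 = 334°
The given accent 309° is 25° one side of 334°; the other accent sits 25° the other side: 334 + 25 = 359°

359°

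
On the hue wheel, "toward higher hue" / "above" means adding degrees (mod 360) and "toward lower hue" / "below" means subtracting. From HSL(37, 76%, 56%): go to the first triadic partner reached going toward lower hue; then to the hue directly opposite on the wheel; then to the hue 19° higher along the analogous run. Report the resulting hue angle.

116°

−120° (triadic ↓): 37 − 120 = -83 → -83 + 360 = 277°
+180° (complement): 277 + 180 = 457 → 457 − 360 = 97°
+19° (analog 19° ↑): 97 + 19 = 116°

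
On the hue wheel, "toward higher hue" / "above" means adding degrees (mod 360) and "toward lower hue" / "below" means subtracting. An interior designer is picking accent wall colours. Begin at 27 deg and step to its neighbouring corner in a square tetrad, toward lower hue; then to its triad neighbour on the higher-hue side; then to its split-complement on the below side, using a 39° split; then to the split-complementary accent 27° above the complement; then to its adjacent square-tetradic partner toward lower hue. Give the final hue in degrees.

27 − 90 = -63 → -63 + 360 = 297°   (square ↓)
297 + 120 = 417 → 417 − 360 = 57°   (triadic ↑)
57 + 141 = 198°   (split-comp 39° ↓)
198 + 207 = 405 → 405 − 360 = 45°   (split-comp 27° ↑)
45 − 90 = -45 → -45 + 360 = 315°   (square ↓)

315°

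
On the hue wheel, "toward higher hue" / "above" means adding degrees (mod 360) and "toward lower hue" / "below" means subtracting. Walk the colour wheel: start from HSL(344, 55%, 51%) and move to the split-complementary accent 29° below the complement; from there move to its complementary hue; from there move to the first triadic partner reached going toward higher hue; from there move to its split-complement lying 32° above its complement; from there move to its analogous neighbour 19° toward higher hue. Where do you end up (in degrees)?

+151° (split-comp 29° ↓): 344 + 151 = 495 → 495 − 360 = 135°
+180° (complement): 135 + 180 = 315°
+120° (triadic ↑): 315 + 120 = 435 → 435 − 360 = 75°
+212° (split-comp 32° ↑): 75 + 212 = 287°
+19° (analog 19° ↑): 287 + 19 = 306°

306°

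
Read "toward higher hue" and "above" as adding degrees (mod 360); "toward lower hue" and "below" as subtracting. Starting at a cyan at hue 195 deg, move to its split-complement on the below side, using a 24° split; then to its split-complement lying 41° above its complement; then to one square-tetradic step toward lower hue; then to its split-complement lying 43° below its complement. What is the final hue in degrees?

259°

split-comp 24° ↓ +156°: 195 + 156 = 351°
split-comp 41° ↑ +221°: 351 + 221 = 572 → 572 − 360 = 212°
square ↓ −90°: 212 − 90 = 122°
split-comp 43° ↓ +137°: 122 + 137 = 259°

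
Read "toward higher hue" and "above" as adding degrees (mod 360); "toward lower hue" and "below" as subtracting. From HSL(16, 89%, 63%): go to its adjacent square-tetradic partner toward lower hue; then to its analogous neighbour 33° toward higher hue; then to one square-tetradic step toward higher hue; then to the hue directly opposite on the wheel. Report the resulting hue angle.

229°

square ↓ −90°: 16 − 90 = -74 → -74 + 360 = 286°
analog 33° ↑ +33°: 286 + 33 = 319°
square ↑ +90°: 319 + 90 = 409 → 409 − 360 = 49°
complement +180°: 49 + 180 = 229°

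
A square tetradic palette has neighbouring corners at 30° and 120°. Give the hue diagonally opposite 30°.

A square tetradic scheme places four hues 90° apart; opposite corners are 180° apart.
30 + 180 = 210°

210°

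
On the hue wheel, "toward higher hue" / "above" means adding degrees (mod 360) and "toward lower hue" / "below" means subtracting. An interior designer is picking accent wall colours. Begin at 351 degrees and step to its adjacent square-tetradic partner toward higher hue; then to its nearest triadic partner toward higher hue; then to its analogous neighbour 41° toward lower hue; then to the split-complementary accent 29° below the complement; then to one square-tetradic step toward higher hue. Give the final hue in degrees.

351 + 90 = 441 → 441 − 360 = 81°   (square ↑)
81 + 120 = 201°   (triadic ↑)
201 − 41 = 160°   (analog 41° ↓)
160 + 151 = 311°   (split-comp 29° ↓)
311 + 90 = 401 → 401 − 360 = 41°   (square ↑)

41°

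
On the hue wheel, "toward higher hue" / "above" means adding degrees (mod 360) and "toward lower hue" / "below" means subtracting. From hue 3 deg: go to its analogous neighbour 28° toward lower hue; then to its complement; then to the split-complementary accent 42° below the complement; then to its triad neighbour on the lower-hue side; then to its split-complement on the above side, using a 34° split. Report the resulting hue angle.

27°

analog 28° ↓ −28°: 3 − 28 = -25 → -25 + 360 = 335°
complement +180°: 335 + 180 = 515 → 515 − 360 = 155°
split-comp 42° ↓ +138°: 155 + 138 = 293°
triadic ↓ −120°: 293 − 120 = 173°
split-comp 34° ↑ +214°: 173 + 214 = 387 → 387 − 360 = 27°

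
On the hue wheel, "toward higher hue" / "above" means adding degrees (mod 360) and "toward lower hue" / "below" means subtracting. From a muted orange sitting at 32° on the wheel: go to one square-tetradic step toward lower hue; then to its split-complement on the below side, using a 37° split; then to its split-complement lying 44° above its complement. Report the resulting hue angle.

32 − 90 = -58 → -58 + 360 = 302°   (square ↓)
302 + 143 = 445 → 445 − 360 = 85°   (split-comp 37° ↓)
85 + 224 = 309°   (split-comp 44° ↑)

309°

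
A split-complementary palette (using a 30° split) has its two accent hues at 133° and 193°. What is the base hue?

343°

The accents sit 30° either side of the complement, so the complement is their short-arc midpoint on the wheel.
Short-arc midpoint of 133° and 193°: 163°.
Base is 180° from the complement: 163 − 180 = -17 → -17 + 360 = 343°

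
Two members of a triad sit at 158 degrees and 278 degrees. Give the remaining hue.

38°

A triad spaces three hues 120° apart.
The full set is {38°, 158°, 278°}.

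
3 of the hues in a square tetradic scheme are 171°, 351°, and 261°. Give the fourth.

81°

A square tetradic scheme places four hues every 90°.
The full set through 171° is {81°, 171°, 261°, 351°}.
Given {171°, 261°, 351°}, the missing hue is 81°.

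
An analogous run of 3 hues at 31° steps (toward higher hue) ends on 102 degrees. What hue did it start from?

40°

2 steps of 31° (toward higher hue) give a net shift of +62°.
Start = end − shift: 102 − 62 = 40°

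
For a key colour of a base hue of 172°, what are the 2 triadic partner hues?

292° and 52°

A triad places three hues 120° apart.
172 + 120 = 292°
172 + 240 = 412 → 412 − 360 = 52°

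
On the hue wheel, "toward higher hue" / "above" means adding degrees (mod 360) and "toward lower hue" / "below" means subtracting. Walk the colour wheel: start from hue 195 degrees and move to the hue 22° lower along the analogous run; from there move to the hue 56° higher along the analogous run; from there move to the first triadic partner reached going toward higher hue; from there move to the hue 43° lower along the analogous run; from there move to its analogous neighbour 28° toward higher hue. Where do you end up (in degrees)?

334°

analog 22° ↓ −22°: 195 − 22 = 173°
analog 56° ↑ +56°: 173 + 56 = 229°
triadic ↑ +120°: 229 + 120 = 349°
analog 43° ↓ −43°: 349 − 43 = 306°
analog 28° ↑ +28°: 306 + 28 = 334°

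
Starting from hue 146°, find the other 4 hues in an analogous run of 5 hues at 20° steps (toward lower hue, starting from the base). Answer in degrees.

Analogous hues sit every 20° along the wheel.
146 − 20 = 126°
146 − 40 = 106°
146 − 60 = 86°
146 − 80 = 66°

126°, 106°, 86°, and 66°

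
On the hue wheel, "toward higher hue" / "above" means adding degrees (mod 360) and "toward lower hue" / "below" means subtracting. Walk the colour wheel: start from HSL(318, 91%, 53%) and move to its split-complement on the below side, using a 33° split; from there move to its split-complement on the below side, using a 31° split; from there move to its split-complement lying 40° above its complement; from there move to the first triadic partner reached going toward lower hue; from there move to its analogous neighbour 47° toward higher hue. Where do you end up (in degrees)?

split-comp 33° ↓ +147°: 318 + 147 = 465 → 465 − 360 = 105°
split-comp 31° ↓ +149°: 105 + 149 = 254°
split-comp 40° ↑ +220°: 254 + 220 = 474 → 474 − 360 = 114°
triadic ↓ −120°: 114 − 120 = -6 → -6 + 360 = 354°
analog 47° ↑ +47°: 354 + 47 = 401 → 401 − 360 = 41°

41°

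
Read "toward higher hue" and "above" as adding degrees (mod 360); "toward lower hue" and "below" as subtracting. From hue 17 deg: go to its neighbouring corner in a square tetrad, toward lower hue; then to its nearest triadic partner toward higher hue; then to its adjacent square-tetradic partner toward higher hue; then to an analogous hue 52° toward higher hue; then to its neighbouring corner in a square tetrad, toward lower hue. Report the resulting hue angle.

17 − 90 = -73 → -73 + 360 = 287°   (square ↓)
287 + 120 = 407 → 407 − 360 = 47°   (triadic ↑)
47 + 90 = 137°   (square ↑)
137 + 52 = 189°   (analog 52° ↑)
189 − 90 = 99°   (square ↓)

99°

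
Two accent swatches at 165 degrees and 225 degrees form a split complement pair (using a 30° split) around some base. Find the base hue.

15°

The accents sit 30° either side of the complement, so the complement is their short-arc midpoint on the wheel.
Short-arc midpoint of 165° and 225°: 195°.
Base is 180° from the complement: 195 − 180 = 15°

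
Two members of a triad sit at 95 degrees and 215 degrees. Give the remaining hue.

A triad spaces three hues 120° apart.
The full set is {95°, 215°, 335°}.

335°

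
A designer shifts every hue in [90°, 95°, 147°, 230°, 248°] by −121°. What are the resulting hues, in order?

329°, 334°, 26°, 109°, 127°

90 − 121 = -31 → -31 + 360 = 329°
95 − 121 = -26 → -26 + 360 = 334°
147 − 121 = 26°
230 − 121 = 109°
248 − 121 = 127°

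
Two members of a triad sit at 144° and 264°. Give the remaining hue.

A triad spaces three hues 120° apart.
The full set is {24°, 144°, 264°}.

24°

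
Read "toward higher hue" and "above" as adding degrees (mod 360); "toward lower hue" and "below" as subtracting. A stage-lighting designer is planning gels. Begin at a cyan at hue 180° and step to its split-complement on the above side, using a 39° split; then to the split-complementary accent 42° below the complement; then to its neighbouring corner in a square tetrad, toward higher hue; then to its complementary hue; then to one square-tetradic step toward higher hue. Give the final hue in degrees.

180 + 219 = 399 → 399 − 360 = 39°   (split-comp 39° ↑)
39 + 138 = 177°   (split-comp 42° ↓)
177 + 90 = 267°   (square ↑)
267 + 180 = 447 → 447 − 360 = 87°   (complement)
87 + 90 = 177°   (square ↑)

177°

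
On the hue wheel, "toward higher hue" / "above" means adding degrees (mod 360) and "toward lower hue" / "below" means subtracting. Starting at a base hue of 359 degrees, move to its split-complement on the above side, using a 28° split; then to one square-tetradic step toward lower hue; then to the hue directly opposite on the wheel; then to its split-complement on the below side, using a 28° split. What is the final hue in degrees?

89°

split-comp 28° ↑ +208°: 359 + 208 = 567 → 567 − 360 = 207°
square ↓ −90°: 207 − 90 = 117°
complement +180°: 117 + 180 = 297°
split-comp 28° ↓ +152°: 297 + 152 = 449 → 449 − 360 = 89°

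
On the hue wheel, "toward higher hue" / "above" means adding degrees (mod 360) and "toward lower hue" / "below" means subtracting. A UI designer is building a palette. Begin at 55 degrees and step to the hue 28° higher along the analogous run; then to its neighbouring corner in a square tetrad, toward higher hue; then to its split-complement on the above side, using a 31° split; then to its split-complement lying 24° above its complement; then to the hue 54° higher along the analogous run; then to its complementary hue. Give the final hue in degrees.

102°

+28° (analog 28° ↑): 55 + 28 = 83°
+90° (square ↑): 83 + 90 = 173°
+211° (split-comp 31° ↑): 173 + 211 = 384 → 384 − 360 = 24°
+204° (split-comp 24° ↑): 24 + 204 = 228°
+54° (analog 54° ↑): 228 + 54 = 282°
+180° (complement): 282 + 180 = 462 → 462 − 360 = 102°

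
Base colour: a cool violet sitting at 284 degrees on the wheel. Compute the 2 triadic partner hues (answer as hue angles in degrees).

44° and 164°

A triad places three hues 120° apart.
284 + 120 = 404 → 404 − 360 = 44°
284 + 240 = 524 → 524 − 360 = 164°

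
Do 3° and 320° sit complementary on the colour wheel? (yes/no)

Angular distance: |3 − 320| = 317; shorter arc = 360 − 317 = 43°.
Complementary requires 180°.

no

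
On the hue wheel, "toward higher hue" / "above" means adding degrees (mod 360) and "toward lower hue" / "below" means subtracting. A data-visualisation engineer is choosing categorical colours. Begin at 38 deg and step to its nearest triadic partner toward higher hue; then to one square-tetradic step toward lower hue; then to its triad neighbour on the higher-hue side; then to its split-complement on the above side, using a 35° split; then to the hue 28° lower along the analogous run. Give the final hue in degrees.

15°

triadic ↑ +120°: 38 + 120 = 158°
square ↓ −90°: 158 − 90 = 68°
triadic ↑ +120°: 68 + 120 = 188°
split-comp 35° ↑ +215°: 188 + 215 = 403 → 403 − 360 = 43°
analog 28° ↓ −28°: 43 − 28 = 15°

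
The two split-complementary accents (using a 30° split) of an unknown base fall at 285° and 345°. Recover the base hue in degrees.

135°

The accents sit 30° either side of the complement, so the complement is their short-arc midpoint on the wheel.
Short-arc midpoint of 285° and 345°: 315°.
Base is 180° from the complement: 315 − 180 = 135°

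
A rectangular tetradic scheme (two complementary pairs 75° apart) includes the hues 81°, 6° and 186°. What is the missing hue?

A rectangular tetradic uses two complementary pairs 75° apart: offsets 0°, 75°, 180°, 255°.
Among {6°, 81°, 186°}, 186° and 6° are a 180° pair.
The remaining hue 81° needs its own complement: 81 + 180 = 261°

261°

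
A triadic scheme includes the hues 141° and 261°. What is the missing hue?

A triad places three hues 120° apart.
The full set through 141° is {21°, 141°, 261°}.
Given {141°, 261°}, the missing hue is 21°.

21°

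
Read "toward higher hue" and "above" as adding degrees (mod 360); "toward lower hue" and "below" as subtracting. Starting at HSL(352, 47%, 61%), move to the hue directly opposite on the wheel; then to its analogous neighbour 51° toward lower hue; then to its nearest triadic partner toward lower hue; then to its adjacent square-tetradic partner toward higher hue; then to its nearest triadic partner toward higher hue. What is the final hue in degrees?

352 + 180 = 532 → 532 − 360 = 172°   (complement)
172 − 51 = 121°   (analog 51° ↓)
121 − 120 = 1°   (triadic ↓)
1 + 90 = 91°   (square ↑)
91 + 120 = 211°   (triadic ↑)

211°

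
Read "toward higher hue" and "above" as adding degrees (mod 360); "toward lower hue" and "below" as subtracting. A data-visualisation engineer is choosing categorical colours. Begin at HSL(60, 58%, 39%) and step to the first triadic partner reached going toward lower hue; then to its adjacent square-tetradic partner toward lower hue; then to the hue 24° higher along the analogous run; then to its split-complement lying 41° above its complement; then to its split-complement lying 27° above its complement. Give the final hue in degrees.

302°

−120° (triadic ↓): 60 − 120 = -60 → -60 + 360 = 300°
−90° (square ↓): 300 − 90 = 210°
+24° (analog 24° ↑): 210 + 24 = 234°
+221° (split-comp 41° ↑): 234 + 221 = 455 → 455 − 360 = 95°
+207° (split-comp 27° ↑): 95 + 207 = 302°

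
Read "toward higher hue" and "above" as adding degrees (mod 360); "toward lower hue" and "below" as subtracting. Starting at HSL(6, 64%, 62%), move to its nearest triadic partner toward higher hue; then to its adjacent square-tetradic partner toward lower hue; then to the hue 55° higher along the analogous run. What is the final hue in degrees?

triadic ↑ +120°: 6 + 120 = 126°
square ↓ −90°: 126 − 90 = 36°
analog 55° ↑ +55°: 36 + 55 = 91°

91°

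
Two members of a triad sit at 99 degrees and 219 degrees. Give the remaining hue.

A triad spaces three hues 120° apart.
The full set is {99°, 219°, 339°}.

339°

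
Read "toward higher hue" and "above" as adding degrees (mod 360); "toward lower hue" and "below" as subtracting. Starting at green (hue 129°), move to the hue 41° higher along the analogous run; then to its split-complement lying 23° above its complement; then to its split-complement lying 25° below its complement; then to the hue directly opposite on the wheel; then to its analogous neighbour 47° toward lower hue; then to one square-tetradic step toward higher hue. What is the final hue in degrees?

31°

analog 41° ↑ +41°: 129 + 41 = 170°
split-comp 23° ↑ +203°: 170 + 203 = 373 → 373 − 360 = 13°
split-comp 25° ↓ +155°: 13 + 155 = 168°
complement +180°: 168 + 180 = 348°
analog 47° ↓ −47°: 348 − 47 = 301°
square ↑ +90°: 301 + 90 = 391 → 391 − 360 = 31°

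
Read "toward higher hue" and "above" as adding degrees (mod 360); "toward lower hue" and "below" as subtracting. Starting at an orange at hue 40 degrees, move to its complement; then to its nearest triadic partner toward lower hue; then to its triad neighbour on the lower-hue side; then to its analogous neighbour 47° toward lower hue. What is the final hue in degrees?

complement +180°: 40 + 180 = 220°
triadic ↓ −120°: 220 − 120 = 100°
triadic ↓ −120°: 100 − 120 = -20 → -20 + 360 = 340°
analog 47° ↓ −47°: 340 − 47 = 293°

293°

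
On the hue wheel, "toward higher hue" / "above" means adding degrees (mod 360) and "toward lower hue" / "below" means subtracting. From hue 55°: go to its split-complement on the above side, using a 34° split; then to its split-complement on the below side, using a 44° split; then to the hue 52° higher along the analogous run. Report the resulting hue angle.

split-comp 34° ↑ +214°: 55 + 214 = 269°
split-comp 44° ↓ +136°: 269 + 136 = 405 → 405 − 360 = 45°
analog 52° ↑ +52°: 45 + 52 = 97°

97°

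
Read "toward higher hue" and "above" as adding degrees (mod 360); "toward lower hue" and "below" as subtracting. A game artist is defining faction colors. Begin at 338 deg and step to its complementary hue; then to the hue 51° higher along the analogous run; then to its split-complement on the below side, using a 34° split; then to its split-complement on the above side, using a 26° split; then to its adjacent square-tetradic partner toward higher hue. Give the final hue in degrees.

+180° (complement): 338 + 180 = 518 → 518 − 360 = 158°
+51° (analog 51° ↑): 158 + 51 = 209°
+146° (split-comp 34° ↓): 209 + 146 = 355°
+206° (split-comp 26° ↑): 355 + 206 = 561 → 561 − 360 = 201°
+90° (square ↑): 201 + 90 = 291°

291°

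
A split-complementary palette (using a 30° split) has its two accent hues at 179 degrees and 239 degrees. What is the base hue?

The accents sit 30° either side of the complement, so the complement is their short-arc midpoint on the wheel.
Short-arc midpoint of 179° and 239°: 209°.
Base is 180° from the complement: 209 − 180 = 29°

29°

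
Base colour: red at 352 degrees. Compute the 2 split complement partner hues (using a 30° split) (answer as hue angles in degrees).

Complement of 352 degrees: 352 + 180 = 532 → 532 − 360 = 172°
172 − 30 = 142°
172 + 30 = 202°

142° and 202°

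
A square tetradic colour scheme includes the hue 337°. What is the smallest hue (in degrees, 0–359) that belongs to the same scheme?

67°

A square tetradic scheme places four hues every 90°.
The full set through 337° is {67°, 157°, 247°, 337°}.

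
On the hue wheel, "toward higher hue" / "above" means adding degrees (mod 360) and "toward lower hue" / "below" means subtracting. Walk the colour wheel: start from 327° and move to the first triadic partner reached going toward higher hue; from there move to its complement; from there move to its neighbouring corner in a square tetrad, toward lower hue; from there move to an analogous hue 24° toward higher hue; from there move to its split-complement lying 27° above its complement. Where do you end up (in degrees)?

48°

+120° (triadic ↑): 327 + 120 = 447 → 447 − 360 = 87°
+180° (complement): 87 + 180 = 267°
−90° (square ↓): 267 − 90 = 177°
+24° (analog 24° ↑): 177 + 24 = 201°
+207° (split-comp 27° ↑): 201 + 207 = 408 → 408 − 360 = 48°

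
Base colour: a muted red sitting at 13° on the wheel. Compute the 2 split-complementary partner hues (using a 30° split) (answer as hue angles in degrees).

163° and 223°

Split-complementary hues sit 30° either side of the complement.
Complement of 13°: 13 + 180 = 193°
193 − 30 = 163°
193 + 30 = 223°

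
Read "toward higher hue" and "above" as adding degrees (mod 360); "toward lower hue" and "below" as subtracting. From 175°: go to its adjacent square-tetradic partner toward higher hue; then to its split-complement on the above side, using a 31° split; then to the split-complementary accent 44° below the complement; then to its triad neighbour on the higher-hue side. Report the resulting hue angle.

12°

square ↑ +90°: 175 + 90 = 265°
split-comp 31° ↑ +211°: 265 + 211 = 476 → 476 − 360 = 116°
split-comp 44° ↓ +136°: 116 + 136 = 252°
triadic ↑ +120°: 252 + 120 = 372 → 372 − 360 = 12°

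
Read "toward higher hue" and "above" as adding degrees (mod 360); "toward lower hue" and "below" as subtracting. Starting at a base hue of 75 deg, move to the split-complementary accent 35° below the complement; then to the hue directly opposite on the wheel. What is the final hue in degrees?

40°

split-comp 35° ↓ +145°: 75 + 145 = 220°
complement +180°: 220 + 180 = 400 → 400 − 360 = 40°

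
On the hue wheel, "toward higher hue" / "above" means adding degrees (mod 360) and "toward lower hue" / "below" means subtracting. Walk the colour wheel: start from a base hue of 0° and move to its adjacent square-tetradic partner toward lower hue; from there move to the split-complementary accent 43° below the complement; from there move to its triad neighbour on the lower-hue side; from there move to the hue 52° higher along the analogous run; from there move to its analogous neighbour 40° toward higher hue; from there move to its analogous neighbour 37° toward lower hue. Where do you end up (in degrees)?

0 − 90 = -90 → -90 + 360 = 270°   (square ↓)
270 + 137 = 407 → 407 − 360 = 47°   (split-comp 43° ↓)
47 − 120 = -73 → -73 + 360 = 287°   (triadic ↓)
287 + 52 = 339°   (analog 52° ↑)
339 + 40 = 379 → 379 − 360 = 19°   (analog 40° ↑)
19 − 37 = -18 → -18 + 360 = 342°   (analog 37° ↓)

342°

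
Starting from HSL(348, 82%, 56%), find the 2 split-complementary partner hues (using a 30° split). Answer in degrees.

138° and 198°

Split-complementary hues sit 30° either side of the complement.
Complement of 348°: 348 + 180 = 528 → 528 − 360 = 168°
168 − 30 = 138°
168 + 30 = 198°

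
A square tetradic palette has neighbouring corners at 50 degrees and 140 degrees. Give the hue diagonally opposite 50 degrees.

230°

A square tetradic scheme places four hues 90° apart; opposite corners are 180° apart.
50 + 180 = 230°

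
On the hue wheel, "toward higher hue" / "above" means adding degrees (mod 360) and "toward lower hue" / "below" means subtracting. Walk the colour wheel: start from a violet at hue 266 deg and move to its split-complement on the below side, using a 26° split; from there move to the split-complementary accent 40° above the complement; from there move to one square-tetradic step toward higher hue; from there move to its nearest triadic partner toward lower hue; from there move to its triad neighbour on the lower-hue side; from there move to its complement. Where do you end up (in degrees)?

266 + 154 = 420 → 420 − 360 = 60°   (split-comp 26° ↓)
60 + 220 = 280°   (split-comp 40° ↑)
280 + 90 = 370 → 370 − 360 = 10°   (square ↑)
10 − 120 = -110 → -110 + 360 = 250°   (triadic ↓)
250 − 120 = 130°   (triadic ↓)
130 + 180 = 310°   (complement)

310°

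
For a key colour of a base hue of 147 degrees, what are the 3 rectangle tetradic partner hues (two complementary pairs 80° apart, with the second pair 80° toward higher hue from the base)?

227°, 327°, and 47°

A rectangular tetradic uses two complementary pairs 80° apart: offsets 0°, 80°, 180°, 260°.
147 + 80 = 227°
147 + 180 = 327°
147 + 260 = 407 → 407 − 360 = 47°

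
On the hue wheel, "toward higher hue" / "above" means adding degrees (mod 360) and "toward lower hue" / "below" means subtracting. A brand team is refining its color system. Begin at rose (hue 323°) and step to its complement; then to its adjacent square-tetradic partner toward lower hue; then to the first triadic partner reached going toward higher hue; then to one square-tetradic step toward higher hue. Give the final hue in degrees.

complement +180°: 323 + 180 = 503 → 503 − 360 = 143°
square ↓ −90°: 143 − 90 = 53°
triadic ↑ +120°: 53 + 120 = 173°
square ↑ +90°: 173 + 90 = 263°

263°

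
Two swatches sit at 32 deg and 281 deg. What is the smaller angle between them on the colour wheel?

|32 − 281| = 249.
The shorter arc is 360 − 249 = 111°.

111°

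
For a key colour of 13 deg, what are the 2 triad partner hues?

133° and 253°

13 + 120 = 133°
13 + 240 = 253°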